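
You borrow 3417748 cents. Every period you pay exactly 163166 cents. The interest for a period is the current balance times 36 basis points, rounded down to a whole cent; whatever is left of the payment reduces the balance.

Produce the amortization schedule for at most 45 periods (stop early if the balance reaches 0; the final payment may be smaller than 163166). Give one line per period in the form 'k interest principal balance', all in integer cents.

1 12303 150863 3266885
2 11760 151406 3115479
3 11215 151951 2963528
4 10668 152498 2811030
5 10119 153047 2657983
6 9568 153598 2504385
7 9015 154151 2350234
8 8460 154706 2195528
9 7903 155263 2040265
10 7344 155822 1884443
11 6783 156383 1728060
12 6221 156945 1571115
13 5656 157510 1413605
14 5088 158078 1255527
15 4519 158647 1096880
16 3948 159218 937662
17 3375 159791 777871
18 2800 160366 617505
19 2223 160943 456562
20 1643 161523 295039
21 1062 162104 132935
22 478 132935 0

1. interest=⌊3417748·36/10000⌋=12303; principal=163166-12303=150863; balance=3417748-150863=3266885
2. interest=⌊3266885·36/10000⌋=11760; principal=163166-11760=151406; balance=3266885-151406=3115479
3. interest=⌊3115479·36/10000⌋=11215; principal=163166-11215=151951; balance=3115479-151951=2963528
4. interest=⌊2963528·36/10000⌋=10668; principal=163166-10668=152498; balance=2963528-152498=2811030
5. interest=⌊2811030·36/10000⌋=10119; principal=163166-10119=153047; balance=2811030-153047=2657983
6. interest=⌊2657983·36/10000⌋=9568; principal=163166-9568=153598; balance=2657983-153598=2504385
7. interest=⌊2504385·36/10000⌋=9015; principal=163166-9015=154151; balance=2504385-154151=2350234
8. interest=⌊2350234·36/10000⌋=8460; principal=163166-8460=154706; balance=2350234-154706=2195528
9. interest=⌊2195528·36/10000⌋=7903; principal=163166-7903=155263; balance=2195528-155263=2040265
10. interest=⌊2040265·36/10000⌋=7344; principal=163166-7344=155822; balance=2040265-155822=1884443
11. interest=⌊1884443·36/10000⌋=6783; principal=163166-6783=156383; balance=1884443-156383=1728060
12. interest=⌊1728060·36/10000⌋=6221; principal=163166-6221=156945; balance=1728060-156945=1571115
13. interest=⌊1571115·36/10000⌋=5656; principal=163166-5656=157510; balance=1571115-157510=1413605
14. interest=⌊1413605·36/10000⌋=5088; principal=163166-5088=158078; balance=1413605-158078=1255527
15. interest=⌊1255527·36/10000⌋=4519; principal=163166-4519=158647; balance=1255527-158647=1096880
16. interest=⌊1096880·36/10000⌋=3948; principal=163166-3948=159218; balance=1096880-159218=937662
17. interest=⌊937662·36/10000⌋=3375; principal=163166-3375=159791; balance=937662-159791=777871
18. interest=⌊777871·36/10000⌋=2800; principal=163166-2800=160366; balance=777871-160366=617505
19. interest=⌊617505·36/10000⌋=2223; principal=163166-2223=160943; balance=617505-160943=456562
20. interest=⌊456562·36/10000⌋=1643; principal=163166-1643=161523; balance=456562-161523=295039
21. interest=⌊295039·36/10000⌋=1062; principal=163166-1062=162104; balance=295039-162104=132935
22. interest=⌊132935·36/10000⌋=478; principal=min(163166-478,132935)=132935; balance=132935-132935=0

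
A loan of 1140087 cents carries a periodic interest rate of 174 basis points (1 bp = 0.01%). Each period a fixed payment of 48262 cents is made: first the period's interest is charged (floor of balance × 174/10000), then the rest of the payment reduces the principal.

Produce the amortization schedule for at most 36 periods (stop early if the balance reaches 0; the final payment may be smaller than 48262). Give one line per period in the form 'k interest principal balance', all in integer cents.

1 19837 28425 1111662
2 19342 28920 1082742
3 18839 29423 1053319
4 18327 29935 1023384
5 17806 30456 992928
6 17276 30986 961942
7 16737 31525 930417
8 16189 32073 898344
9 15631 32631 865713
10 15063 33199 832514
11 14485 33777 798737
12 13898 34364 764373
13 13300 34962 729411
14 12691 35571 693840
15 12072 36190 657650
16 11443 36819 620831
17 10802 37460 583371
18 10150 38112 545259
19 9487 38775 506484
20 8812 39450 467034
21 8126 40136 426898
22 7428 40834 386064
23 6717 41545 344519
24 5994 42268 302251
25 5259 43003 259248
26 4510 43752 215496
27 3749 44513 170983
28 2975 45287 125696
29 2187 46075 79621
30 1385 46877 32744
31 569 32744 0

1. interest=⌊1140087·174/10000⌋=19837; principal=48262-19837=28425; balance=1140087-28425=1111662
2. interest=⌊1111662·174/10000⌋=19342; principal=48262-19342=28920; balance=1111662-28920=1082742
3. interest=⌊1082742·174/10000⌋=18839; principal=48262-18839=29423; balance=1082742-29423=1053319
4. interest=⌊1053319·174/10000⌋=18327; principal=48262-18327=29935; balance=1053319-29935=1023384
5. interest=⌊1023384·174/10000⌋=17806; principal=48262-17806=30456; balance=1023384-30456=992928
6. interest=⌊992928·174/10000⌋=17276; principal=48262-17276=30986; balance=992928-30986=961942
7. interest=⌊961942·174/10000⌋=16737; principal=48262-16737=31525; balance=961942-31525=930417
8. interest=⌊930417·174/10000⌋=16189; principal=48262-16189=32073; balance=930417-32073=898344
9. interest=⌊898344·174/10000⌋=15631; principal=48262-15631=32631; balance=898344-32631=865713
10. interest=⌊865713·174/10000⌋=15063; principal=48262-15063=33199; balance=865713-33199=832514
11. interest=⌊832514·174/10000⌋=14485; principal=48262-14485=33777; balance=832514-33777=798737
12. interest=⌊798737·174/10000⌋=13898; principal=48262-13898=34364; balance=798737-34364=764373
13. interest=⌊764373·174/10000⌋=13300; principal=48262-13300=34962; balance=764373-34962=729411
14. interest=⌊729411·174/10000⌋=12691; principal=48262-12691=35571; balance=729411-35571=693840
15. interest=⌊693840·174/10000⌋=12072; principal=48262-12072=36190; balance=693840-36190=657650
16. interest=⌊657650·174/10000⌋=11443; principal=48262-11443=36819; balance=657650-36819=620831
17. interest=⌊620831·174/10000⌋=10802; principal=48262-10802=37460; balance=620831-37460=583371
18. interest=⌊583371·174/10000⌋=10150; principal=48262-10150=38112; balance=583371-38112=545259
19. interest=⌊545259·174/10000⌋=9487; principal=48262-9487=38775; balance=545259-38775=506484
20. interest=⌊506484·174/10000⌋=8812; principal=48262-8812=39450; balance=506484-39450=467034
21. interest=⌊467034·174/10000⌋=8126; principal=48262-8126=40136; balance=467034-40136=426898
22. interest=⌊426898·174/10000⌋=7428; principal=48262-7428=40834; balance=426898-40834=386064
23. interest=⌊386064·174/10000⌋=6717; principal=48262-6717=41545; balance=386064-41545=344519
24. interest=⌊344519·174/10000⌋=5994; principal=48262-5994=42268; balance=344519-42268=302251
25. interest=⌊302251·174/10000⌋=5259; principal=48262-5259=43003; balance=302251-43003=259248
26. interest=⌊259248·174/10000⌋=4510; principal=48262-4510=43752; balance=259248-43752=215496
27. interest=⌊215496·174/10000⌋=3749; principal=48262-3749=44513; balance=215496-44513=170983
28. interest=⌊170983·174/10000⌋=2975; principal=48262-2975=45287; balance=170983-45287=125696
29. interest=⌊125696·174/10000⌋=2187; principal=48262-2187=46075; balance=125696-46075=79621
30. interest=⌊79621·174/10000⌋=1385; principal=48262-1385=46877; balance=79621-46877=32744
31. interest=⌊32744·174/10000⌋=569; principal=min(48262-569,32744)=32744; balance=32744-32744=0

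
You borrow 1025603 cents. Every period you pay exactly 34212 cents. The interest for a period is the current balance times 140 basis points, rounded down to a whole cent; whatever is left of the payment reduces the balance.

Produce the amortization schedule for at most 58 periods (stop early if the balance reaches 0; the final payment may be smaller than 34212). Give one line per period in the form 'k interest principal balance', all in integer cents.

1 14358 19854 1005749
2 14080 20132 985617
3 13798 20414 965203
4 13512 20700 944503
5 13223 20989 923514
6 12929 21283 902231
7 12631 21581 880650
8 12329 21883 858767
9 12022 22190 836577
10 11712 22500 814077
11 11397 22815 791262
12 11077 23135 768127
13 10753 23459 744668
14 10425 23787 720881
15 10092 24120 696761
16 9754 24458 672303
17 9412 24800 647503
18 9065 25147 622356
19 8712 25500 596856
20 8355 25857 570999
21 7993 26219 544780
22 7626 26586 518194
23 7254 26958 491236
24 6877 27335 463901
25 6494 27718 436183
26 6106 28106 408077
27 5713 28499 379578
28 5314 28898 350680
29 4909 29303 321377
30 4499 29713 291664
31 4083 30129 261535
32 3661 30551 230984
33 3233 30979 200005
34 2800 31412 168593
35 2360 31852 136741
36 1914 32298 104443
37 1462 32750 71693
38 1003 33209 38484
39 538 33674 4810
40 67 4810 0

1. interest=⌊1025603·140/10000⌋=14358; principal=34212-14358=19854; balance=1025603-19854=1005749
2. interest=⌊1005749·140/10000⌋=14080; principal=34212-14080=20132; balance=1005749-20132=985617
3. interest=⌊985617·140/10000⌋=13798; principal=34212-13798=20414; balance=985617-20414=965203
4. interest=⌊965203·140/10000⌋=13512; principal=34212-13512=20700; balance=965203-20700=944503
5. interest=⌊944503·140/10000⌋=13223; principal=34212-13223=20989; balance=944503-20989=923514
6. interest=⌊923514·140/10000⌋=12929; principal=34212-12929=21283; balance=923514-21283=902231
7. interest=⌊902231·140/10000⌋=12631; principal=34212-12631=21581; balance=902231-21581=880650
8. interest=⌊880650·140/10000⌋=12329; principal=34212-12329=21883; balance=880650-21883=858767
9. interest=⌊858767·140/10000⌋=12022; principal=34212-12022=22190; balance=858767-22190=836577
10. interest=⌊836577·140/10000⌋=11712; principal=34212-11712=22500; balance=836577-22500=814077
11. interest=⌊814077·140/10000⌋=11397; principal=34212-11397=22815; balance=814077-22815=791262
12. interest=⌊791262·140/10000⌋=11077; principal=34212-11077=23135; balance=791262-23135=768127
13. interest=⌊768127·140/10000⌋=10753; principal=34212-10753=23459; balance=768127-23459=744668
14. interest=⌊744668·140/10000⌋=10425; principal=34212-10425=23787; balance=744668-23787=720881
15. interest=⌊720881·140/10000⌋=10092; principal=34212-10092=24120; balance=720881-24120=696761
16. interest=⌊696761·140/10000⌋=9754; principal=34212-9754=24458; balance=696761-24458=672303
17. interest=⌊672303·140/10000⌋=9412; principal=34212-9412=24800; balance=672303-24800=647503
18. interest=⌊647503·140/10000⌋=9065; principal=34212-9065=25147; balance=647503-25147=622356
19. interest=⌊622356·140/10000⌋=8712; principal=34212-8712=25500; balance=622356-25500=596856
20. interest=⌊596856·140/10000⌋=8355; principal=34212-8355=25857; balance=596856-25857=570999
21. interest=⌊570999·140/10000⌋=7993; principal=34212-7993=26219; balance=570999-26219=544780
22. interest=⌊544780·140/10000⌋=7626; principal=34212-7626=26586; balance=544780-26586=518194
23. interest=⌊518194·140/10000⌋=7254; principal=34212-7254=26958; balance=518194-26958=491236
24. interest=⌊491236·140/10000⌋=6877; principal=34212-6877=27335; balance=491236-27335=463901
25. interest=⌊463901·140/10000⌋=6494; principal=34212-6494=27718; balance=463901-27718=436183
26. interest=⌊436183·140/10000⌋=6106; principal=34212-6106=28106; balance=436183-28106=408077
27. interest=⌊408077·140/10000⌋=5713; principal=34212-5713=28499; balance=408077-28499=379578
28. interest=⌊379578·140/10000⌋=5314; principal=34212-5314=28898; balance=379578-28898=350680
29. interest=⌊350680·140/10000⌋=4909; principal=34212-4909=29303; balance=350680-29303=321377
30. interest=⌊321377·140/10000⌋=4499; principal=34212-4499=29713; balance=321377-29713=291664
31. interest=⌊291664·140/10000⌋=4083; principal=34212-4083=30129; balance=291664-30129=261535
32. interest=⌊261535·140/10000⌋=3661; principal=34212-3661=30551; balance=261535-30551=230984
33. interest=⌊230984·140/10000⌋=3233; principal=34212-3233=30979; balance=230984-30979=200005
34. interest=⌊200005·140/10000⌋=2800; principal=34212-2800=31412; balance=200005-31412=168593
35. interest=⌊168593·140/10000⌋=2360; principal=34212-2360=31852; balance=168593-31852=136741
36. interest=⌊136741·140/10000⌋=1914; principal=34212-1914=32298; balance=136741-32298=104443
37. interest=⌊104443·140/10000⌋=1462; principal=34212-1462=32750; balance=104443-32750=71693
38. interest=⌊71693·140/10000⌋=1003; principal=34212-1003=33209; balance=71693-33209=38484
39. interest=⌊38484·140/10000⌋=538; principal=34212-538=33674; balance=38484-33674=4810
40. interest=⌊4810·140/10000⌋=67; principal=min(34212-67,4810)=4810; balance=4810-4810=0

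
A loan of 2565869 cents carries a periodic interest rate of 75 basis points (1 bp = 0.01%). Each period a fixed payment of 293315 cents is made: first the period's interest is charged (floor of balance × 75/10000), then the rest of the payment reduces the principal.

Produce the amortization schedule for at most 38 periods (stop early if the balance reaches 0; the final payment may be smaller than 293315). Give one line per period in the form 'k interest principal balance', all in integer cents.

1. interest=⌊2565869·75/10000⌋=19244; principal=293315-19244=274071; balance=2565869-274071=2291798
2. interest=⌊2291798·75/10000⌋=17188; principal=293315-17188=276127; balance=2291798-276127=2015671
3. interest=⌊2015671·75/10000⌋=15117; principal=293315-15117=278198; balance=2015671-278198=1737473
4. interest=⌊1737473·75/10000⌋=13031; principal=293315-13031=280284; balance=1737473-280284=1457189
5. interest=⌊1457189·75/10000⌋=10928; principal=293315-10928=282387; balance=1457189-282387=1174802
6. interest=⌊1174802·75/10000⌋=8811; principal=293315-8811=284504; balance=1174802-284504=890298
7. interest=⌊890298·75/10000⌋=6677; principal=293315-6677=286638; balance=890298-286638=603660
8. interest=⌊603660·75/10000⌋=4527; principal=293315-4527=288788; balance=603660-288788=314872
9. interest=⌊314872·75/10000⌋=2361; principal=293315-2361=290954; balance=314872-290954=23918
10. interest=⌊23918·75/10000⌋=179; principal=min(293315-179,23918)=23918; balance=23918-23918=0

1 19244 274071 2291798
2 17188 276127 2015671
3 15117 278198 1737473
4 13031 280284 1457189
5 10928 282387 1174802
6 8811 284504 890298
7 6677 286638 603660
8 4527 288788 314872
9 2361 290954 23918
10 179 23918 0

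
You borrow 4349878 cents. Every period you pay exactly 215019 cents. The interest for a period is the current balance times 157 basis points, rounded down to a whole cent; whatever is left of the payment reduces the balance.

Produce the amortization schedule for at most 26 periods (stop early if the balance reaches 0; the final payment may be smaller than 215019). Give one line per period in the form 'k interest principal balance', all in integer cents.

1. interest=⌊4349878·157/10000⌋=68293; principal=215019-68293=146726; balance=4349878-146726=4203152
2. interest=⌊4203152·157/10000⌋=65989; principal=215019-65989=149030; balance=4203152-149030=4054122
3. interest=⌊4054122·157/10000⌋=63649; principal=215019-63649=151370; balance=4054122-151370=3902752
4. interest=⌊3902752·157/10000⌋=61273; principal=215019-61273=153746; balance=3902752-153746=3749006
5. interest=⌊3749006·157/10000⌋=58859; principal=215019-58859=156160; balance=3749006-156160=3592846
6. interest=⌊3592846·157/10000⌋=56407; principal=215019-56407=158612; balance=3592846-158612=3434234
7. interest=⌊3434234·157/10000⌋=53917; principal=215019-53917=161102; balance=3434234-161102=3273132
8. interest=⌊3273132·157/10000⌋=51388; principal=215019-51388=163631; balance=3273132-163631=3109501
9. interest=⌊3109501·157/10000⌋=48819; principal=215019-48819=166200; balance=3109501-166200=2943301
10. interest=⌊2943301·157/10000⌋=46209; principal=215019-46209=168810; balance=2943301-168810=2774491
11. interest=⌊2774491·157/10000⌋=43559; principal=215019-43559=171460; balance=2774491-171460=2603031
12. interest=⌊2603031·157/10000⌋=40867; principal=215019-40867=174152; balance=2603031-174152=2428879
13. interest=⌊2428879·157/10000⌋=38133; principal=215019-38133=176886; balance=2428879-176886=2251993
14. interest=⌊2251993·157/10000⌋=35356; principal=215019-35356=179663; balance=2251993-179663=2072330
15. interest=⌊2072330·157/10000⌋=32535; principal=215019-32535=182484; balance=2072330-182484=1889846
16. interest=⌊1889846·157/10000⌋=29670; principal=215019-29670=185349; balance=1889846-185349=1704497
17. interest=⌊1704497·157/10000⌋=26760; principal=215019-26760=188259; balance=1704497-188259=1516238
18. interest=⌊1516238·157/10000⌋=23804; principal=215019-23804=191215; balance=1516238-191215=1325023
19. interest=⌊1325023·157/10000⌋=20802; principal=215019-20802=194217; balance=1325023-194217=1130806
20. interest=⌊1130806·157/10000⌋=17753; principal=215019-17753=197266; balance=1130806-197266=933540
21. interest=⌊933540·157/10000⌋=14656; principal=215019-14656=200363; balance=933540-200363=733177
22. interest=⌊733177·157/10000⌋=11510; principal=215019-11510=203509; balance=733177-203509=529668
23. interest=⌊529668·157/10000⌋=8315; principal=215019-8315=206704; balance=529668-206704=322964
24. interest=⌊322964·157/10000⌋=5070; principal=215019-5070=209949; balance=322964-209949=113015
25. interest=⌊113015·157/10000⌋=1774; principal=min(215019-1774,113015)=113015; balance=113015-113015=0

1 68293 146726 4203152
2 65989 149030 4054122
3 63649 151370 3902752
4 61273 153746 3749006
5 58859 156160 3592846
6 56407 158612 3434234
7 53917 161102 3273132
8 51388 163631 3109501
9 48819 166200 2943301
10 46209 168810 2774491
11 43559 171460 2603031
12 40867 174152 2428879
13 38133 176886 2251993
14 35356 179663 2072330
15 32535 182484 1889846
16 29670 185349 1704497
17 26760 188259 1516238
18 23804 191215 1325023
19 20802 194217 1130806
20 17753 197266 933540
21 14656 200363 733177
22 11510 203509 529668
23 8315 206704 322964
24 5070 209949 113015
25 1774 113015 0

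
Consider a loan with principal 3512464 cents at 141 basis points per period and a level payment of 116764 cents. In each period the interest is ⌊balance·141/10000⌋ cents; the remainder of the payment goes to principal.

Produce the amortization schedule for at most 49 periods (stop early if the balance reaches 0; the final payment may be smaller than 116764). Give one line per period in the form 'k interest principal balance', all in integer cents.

1 49525 67239 3445225
2 48577 68187 3377038
3 47616 69148 3307890
4 46641 70123 3237767
5 45652 71112 3166655
6 44649 72115 3094540
7 43633 73131 3021409
8 42601 74163 2947246
9 41556 75208 2872038
10 40495 76269 2795769
11 39420 77344 2718425
12 38329 78435 2639990
13 37223 79541 2560449
14 36102 80662 2479787
15 34964 81800 2397987
16 33811 82953 2315034
17 32641 84123 2230911
18 31455 85309 2145602
19 30252 86512 2059090
20 29033 87731 1971359
21 27796 88968 1882391
22 26541 90223 1792168
23 25269 91495 1700673
24 23979 92785 1607888
25 22671 94093 1513795
26 21344 95420 1418375
27 19999 96765 1321610
28 18634 98130 1223480
29 17251 99513 1123967
30 15847 100917 1023050
31 14425 102339 920711
32 12982 103782 816929
33 11518 105246 711683
34 10034 106730 604953
35 8529 108235 496718
36 7003 109761 386957
37 5456 111308 275649
38 3886 112878 162771
39 2295 114469 48302
40 681 48302 0

1. interest=⌊3512464·141/10000⌋=49525; principal=116764-49525=67239; balance=3512464-67239=3445225
2. interest=⌊3445225·141/10000⌋=48577; principal=116764-48577=68187; balance=3445225-68187=3377038
3. interest=⌊3377038·141/10000⌋=47616; principal=116764-47616=69148; balance=3377038-69148=3307890
4. interest=⌊3307890·141/10000⌋=46641; principal=116764-46641=70123; balance=3307890-70123=3237767
5. interest=⌊3237767·141/10000⌋=45652; principal=116764-45652=71112; balance=3237767-71112=3166655
6. interest=⌊3166655·141/10000⌋=44649; principal=116764-44649=72115; balance=3166655-72115=3094540
7. interest=⌊3094540·141/10000⌋=43633; principal=116764-43633=73131; balance=3094540-73131=3021409
8. interest=⌊3021409·141/10000⌋=42601; principal=116764-42601=74163; balance=3021409-74163=2947246
9. interest=⌊2947246·141/10000⌋=41556; principal=116764-41556=75208; balance=2947246-75208=2872038
10. interest=⌊2872038·141/10000⌋=40495; principal=116764-40495=76269; balance=2872038-76269=2795769
11. interest=⌊2795769·141/10000⌋=39420; principal=116764-39420=77344; balance=2795769-77344=2718425
12. interest=⌊2718425·141/10000⌋=38329; principal=116764-38329=78435; balance=2718425-78435=2639990
13. interest=⌊2639990·141/10000⌋=37223; principal=116764-37223=79541; balance=2639990-79541=2560449
14. interest=⌊2560449·141/10000⌋=36102; principal=116764-36102=80662; balance=2560449-80662=2479787
15. interest=⌊2479787·141/10000⌋=34964; principal=116764-34964=81800; balance=2479787-81800=2397987
16. interest=⌊2397987·141/10000⌋=33811; principal=116764-33811=82953; balance=2397987-82953=2315034
17. interest=⌊2315034·141/10000⌋=32641; principal=116764-32641=84123; balance=2315034-84123=2230911
18. interest=⌊2230911·141/10000⌋=31455; principal=116764-31455=85309; balance=2230911-85309=2145602
19. interest=⌊2145602·141/10000⌋=30252; principal=116764-30252=86512; balance=2145602-86512=2059090
20. interest=⌊2059090·141/10000⌋=29033; principal=116764-29033=87731; balance=2059090-87731=1971359
21. interest=⌊1971359·141/10000⌋=27796; principal=116764-27796=88968; balance=1971359-88968=1882391
22. interest=⌊1882391·141/10000⌋=26541; principal=116764-26541=90223; balance=1882391-90223=1792168
23. interest=⌊1792168·141/10000⌋=25269; principal=116764-25269=91495; balance=1792168-91495=1700673
24. interest=⌊1700673·141/10000⌋=23979; principal=116764-23979=92785; balance=1700673-92785=1607888
25. interest=⌊1607888·141/10000⌋=22671; principal=116764-22671=94093; balance=1607888-94093=1513795
26. interest=⌊1513795·141/10000⌋=21344; principal=116764-21344=95420; balance=1513795-95420=1418375
27. interest=⌊1418375·141/10000⌋=19999; principal=116764-19999=96765; balance=1418375-96765=1321610
28. interest=⌊1321610·141/10000⌋=18634; principal=116764-18634=98130; balance=1321610-98130=1223480
29. interest=⌊1223480·141/10000⌋=17251; principal=116764-17251=99513; balance=1223480-99513=1123967
30. interest=⌊1123967·141/10000⌋=15847; principal=116764-15847=100917; balance=1123967-100917=1023050
31. interest=⌊1023050·141/10000⌋=14425; principal=116764-14425=102339; balance=1023050-102339=920711
32. interest=⌊920711·141/10000⌋=12982; principal=116764-12982=103782; balance=920711-103782=816929
33. interest=⌊816929·141/10000⌋=11518; principal=116764-11518=105246; balance=816929-105246=711683
34. interest=⌊711683·141/10000⌋=10034; principal=116764-10034=106730; balance=711683-106730=604953
35. interest=⌊604953·141/10000⌋=8529; principal=116764-8529=108235; balance=604953-108235=496718
36. interest=⌊496718·141/10000⌋=7003; principal=116764-7003=109761; balance=496718-109761=386957
37. interest=⌊386957·141/10000⌋=5456; principal=116764-5456=111308; balance=386957-111308=275649
38. interest=⌊275649·141/10000⌋=3886; principal=116764-3886=112878; balance=275649-112878=162771
39. interest=⌊162771·141/10000⌋=2295; principal=116764-2295=114469; balance=162771-114469=48302
40. interest=⌊48302·141/10000⌋=681; principal=min(116764-681,48302)=48302; balance=48302-48302=0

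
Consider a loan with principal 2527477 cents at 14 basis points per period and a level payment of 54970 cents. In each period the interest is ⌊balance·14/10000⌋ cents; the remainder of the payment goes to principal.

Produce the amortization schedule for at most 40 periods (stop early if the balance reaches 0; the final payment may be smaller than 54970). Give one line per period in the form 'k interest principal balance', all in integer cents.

1 3538 51432 2476045
2 3466 51504 2424541
3 3394 51576 2372965
4 3322 51648 2321317
5 3249 51721 2269596
6 3177 51793 2217803
7 3104 51866 2165937
8 3032 51938 2113999
9 2959 52011 2061988
10 2886 52084 2009904
11 2813 52157 1957747
12 2740 52230 1905517
13 2667 52303 1853214
14 2594 52376 1800838
15 2521 52449 1748389
16 2447 52523 1695866
17 2374 52596 1643270
18 2300 52670 1590600
19 2226 52744 1537856
20 2152 52818 1485038
21 2079 52891 1432147
22 2005 52965 1379182
23 1930 53040 1326142
24 1856 53114 1273028
25 1782 53188 1219840
26 1707 53263 1166577
27 1633 53337 1113240
28 1558 53412 1059828
29 1483 53487 1006341
30 1408 53562 952779
31 1333 53637 899142
32 1258 53712 845430
33 1183 53787 791643
34 1108 53862 737781
35 1032 53938 683843
36 957 54013 629830
37 881 54089 575741
38 806 54164 521577
39 730 54240 467337
40 654 54316 413021

1. interest=⌊2527477·14/10000⌋=3538; principal=54970-3538=51432; balance=2527477-51432=2476045
2. interest=⌊2476045·14/10000⌋=3466; principal=54970-3466=51504; balance=2476045-51504=2424541
3. interest=⌊2424541·14/10000⌋=3394; principal=54970-3394=51576; balance=2424541-51576=2372965
4. interest=⌊2372965·14/10000⌋=3322; principal=54970-3322=51648; balance=2372965-51648=2321317
5. interest=⌊2321317·14/10000⌋=3249; principal=54970-3249=51721; balance=2321317-51721=2269596
6. interest=⌊2269596·14/10000⌋=3177; principal=54970-3177=51793; balance=2269596-51793=2217803
7. interest=⌊2217803·14/10000⌋=3104; principal=54970-3104=51866; balance=2217803-51866=2165937
8. interest=⌊2165937·14/10000⌋=3032; principal=54970-3032=51938; balance=2165937-51938=2113999
9. interest=⌊2113999·14/10000⌋=2959; principal=54970-2959=52011; balance=2113999-52011=2061988
10. interest=⌊2061988·14/10000⌋=2886; principal=54970-2886=52084; balance=2061988-52084=2009904
11. interest=⌊2009904·14/10000⌋=2813; principal=54970-2813=52157; balance=2009904-52157=1957747
12. interest=⌊1957747·14/10000⌋=2740; principal=54970-2740=52230; balance=1957747-52230=1905517
13. interest=⌊1905517·14/10000⌋=2667; principal=54970-2667=52303; balance=1905517-52303=1853214
14. interest=⌊1853214·14/10000⌋=2594; principal=54970-2594=52376; balance=1853214-52376=1800838
15. interest=⌊1800838·14/10000⌋=2521; principal=54970-2521=52449; balance=1800838-52449=1748389
16. interest=⌊1748389·14/10000⌋=2447; principal=54970-2447=52523; balance=1748389-52523=1695866
17. interest=⌊1695866·14/10000⌋=2374; principal=54970-2374=52596; balance=1695866-52596=1643270
18. interest=⌊1643270·14/10000⌋=2300; principal=54970-2300=52670; balance=1643270-52670=1590600
19. interest=⌊1590600·14/10000⌋=2226; principal=54970-2226=52744; balance=1590600-52744=1537856
20. interest=⌊1537856·14/10000⌋=2152; principal=54970-2152=52818; balance=1537856-52818=1485038
21. interest=⌊1485038·14/10000⌋=2079; principal=54970-2079=52891; balance=1485038-52891=1432147
22. interest=⌊1432147·14/10000⌋=2005; principal=54970-2005=52965; balance=1432147-52965=1379182
23. interest=⌊1379182·14/10000⌋=1930; principal=54970-1930=53040; balance=1379182-53040=1326142
24. interest=⌊1326142·14/10000⌋=1856; principal=54970-1856=53114; balance=1326142-53114=1273028
25. interest=⌊1273028·14/10000⌋=1782; principal=54970-1782=53188; balance=1273028-53188=1219840
26. interest=⌊1219840·14/10000⌋=1707; principal=54970-1707=53263; balance=1219840-53263=1166577
27. interest=⌊1166577·14/10000⌋=1633; principal=54970-1633=53337; balance=1166577-53337=1113240
28. interest=⌊1113240·14/10000⌋=1558; principal=54970-1558=53412; balance=1113240-53412=1059828
29. interest=⌊1059828·14/10000⌋=1483; principal=54970-1483=53487; balance=1059828-53487=1006341
30. interest=⌊1006341·14/10000⌋=1408; principal=54970-1408=53562; balance=1006341-53562=952779
31. interest=⌊952779·14/10000⌋=1333; principal=54970-1333=53637; balance=952779-53637=899142
32. interest=⌊899142·14/10000⌋=1258; principal=54970-1258=53712; balance=899142-53712=845430
33. interest=⌊845430·14/10000⌋=1183; principal=54970-1183=53787; balance=845430-53787=791643
34. interest=⌊791643·14/10000⌋=1108; principal=54970-1108=53862; balance=791643-53862=737781
35. interest=⌊737781·14/10000⌋=1032; principal=54970-1032=53938; balance=737781-53938=683843
36. interest=⌊683843·14/10000⌋=957; principal=54970-957=54013; balance=683843-54013=629830
37. interest=⌊629830·14/10000⌋=881; principal=54970-881=54089; balance=629830-54089=575741
38. interest=⌊575741·14/10000⌋=806; principal=54970-806=54164; balance=575741-54164=521577
39. interest=⌊521577·14/10000⌋=730; principal=54970-730=54240; balance=521577-54240=467337
40. interest=⌊467337·14/10000⌋=654; principal=54970-654=54316; balance=467337-54316=413021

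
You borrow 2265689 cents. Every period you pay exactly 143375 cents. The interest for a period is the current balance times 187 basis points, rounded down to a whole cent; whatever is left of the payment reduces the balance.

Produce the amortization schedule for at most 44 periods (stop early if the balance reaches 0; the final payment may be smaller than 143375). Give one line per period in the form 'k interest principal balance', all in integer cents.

1. interest=⌊2265689·187/10000⌋=42368; principal=143375-42368=101007; balance=2265689-101007=2164682
2. interest=⌊2164682·187/10000⌋=40479; principal=143375-40479=102896; balance=2164682-102896=2061786
3. interest=⌊2061786·187/10000⌋=38555; principal=143375-38555=104820; balance=2061786-104820=1956966
4. interest=⌊1956966·187/10000⌋=36595; principal=143375-36595=106780; balance=1956966-106780=1850186
5. interest=⌊1850186·187/10000⌋=34598; principal=143375-34598=108777; balance=1850186-108777=1741409
6. interest=⌊1741409·187/10000⌋=32564; principal=143375-32564=110811; balance=1741409-110811=1630598
7. interest=⌊1630598·187/10000⌋=30492; principal=143375-30492=112883; balance=1630598-112883=1517715
8. interest=⌊1517715·187/10000⌋=28381; principal=143375-28381=114994; balance=1517715-114994=1402721
9. interest=⌊1402721·187/10000⌋=26230; principal=143375-26230=117145; balance=1402721-117145=1285576
10. interest=⌊1285576·187/10000⌋=24040; principal=143375-24040=119335; balance=1285576-119335=1166241
11. interest=⌊1166241·187/10000⌋=21808; principal=143375-21808=121567; balance=1166241-121567=1044674
12. interest=⌊1044674·187/10000⌋=19535; principal=143375-19535=123840; balance=1044674-123840=920834
13. interest=⌊920834·187/10000⌋=17219; principal=143375-17219=126156; balance=920834-126156=794678
14. interest=⌊794678·187/10000⌋=14860; principal=143375-14860=128515; balance=794678-128515=666163
15. interest=⌊666163·187/10000⌋=12457; principal=143375-12457=130918; balance=666163-130918=535245
16. interest=⌊535245·187/10000⌋=10009; principal=143375-10009=133366; balance=535245-133366=401879
17. interest=⌊401879·187/10000⌋=7515; principal=143375-7515=135860; balance=401879-135860=266019
18. interest=⌊266019·187/10000⌋=4974; principal=143375-4974=138401; balance=266019-138401=127618
19. interest=⌊127618·187/10000⌋=2386; principal=min(143375-2386,127618)=127618; balance=127618-127618=0

1 42368 101007 2164682
2 40479 102896 2061786
3 38555 104820 1956966
4 36595 106780 1850186
5 34598 108777 1741409
6 32564 110811 1630598
7 30492 112883 1517715
8 28381 114994 1402721
9 26230 117145 1285576
10 24040 119335 1166241
11 21808 121567 1044674
12 19535 123840 920834
13 17219 126156 794678
14 14860 128515 666163
15 12457 130918 535245
16 10009 133366 401879
17 7515 135860 266019
18 4974 138401 127618
19 2386 127618 0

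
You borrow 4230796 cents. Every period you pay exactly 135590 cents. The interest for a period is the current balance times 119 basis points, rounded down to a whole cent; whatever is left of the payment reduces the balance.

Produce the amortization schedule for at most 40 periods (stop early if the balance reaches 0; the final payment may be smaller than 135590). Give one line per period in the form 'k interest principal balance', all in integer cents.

1 50346 85244 4145552
2 49332 86258 4059294
3 48305 87285 3972009
4 47266 88324 3883685
5 46215 89375 3794310
6 45152 90438 3703872
7 44076 91514 3612358
8 42987 92603 3519755
9 41885 93705 3426050
10 40769 94821 3331229
11 39641 95949 3235280
12 38499 97091 3138189
13 37344 98246 3039943
14 36175 99415 2940528
15 34992 100598 2839930
16 33795 101795 2738135
17 32583 103007 2635128
18 31358 104232 2530896
19 30117 105473 2425423
20 28862 106728 2318695
21 27592 107998 2210697
22 26307 109283 2101414
23 25006 110584 1990830
24 23690 111900 1878930
25 22359 113231 1765699
26 21011 114579 1651120
27 19648 115942 1535178
28 18268 117322 1417856
29 16872 118718 1299138
30 15459 120131 1179007
31 14030 121560 1057447
32 12583 123007 934440
33 11119 124471 809969
34 9638 125952 684017
35 8139 127451 556566
36 6623 128967 427599
37 5088 130502 297097
38 3535 132055 165042
39 1963 133627 31415
40 373 31415 0

1. interest=⌊4230796·119/10000⌋=50346; principal=135590-50346=85244; balance=4230796-85244=4145552
2. interest=⌊4145552·119/10000⌋=49332; principal=135590-49332=86258; balance=4145552-86258=4059294
3. interest=⌊4059294·119/10000⌋=48305; principal=135590-48305=87285; balance=4059294-87285=3972009
4. interest=⌊3972009·119/10000⌋=47266; principal=135590-47266=88324; balance=3972009-88324=3883685
5. interest=⌊3883685·119/10000⌋=46215; principal=135590-46215=89375; balance=3883685-89375=3794310
6. interest=⌊3794310·119/10000⌋=45152; principal=135590-45152=90438; balance=3794310-90438=3703872
7. interest=⌊3703872·119/10000⌋=44076; principal=135590-44076=91514; balance=3703872-91514=3612358
8. interest=⌊3612358·119/10000⌋=42987; principal=135590-42987=92603; balance=3612358-92603=3519755
9. interest=⌊3519755·119/10000⌋=41885; principal=135590-41885=93705; balance=3519755-93705=3426050
10. interest=⌊3426050·119/10000⌋=40769; principal=135590-40769=94821; balance=3426050-94821=3331229
11. interest=⌊3331229·119/10000⌋=39641; principal=135590-39641=95949; balance=3331229-95949=3235280
12. interest=⌊3235280·119/10000⌋=38499; principal=135590-38499=97091; balance=3235280-97091=3138189
13. interest=⌊3138189·119/10000⌋=37344; principal=135590-37344=98246; balance=3138189-98246=3039943
14. interest=⌊3039943·119/10000⌋=36175; principal=135590-36175=99415; balance=3039943-99415=2940528
15. interest=⌊2940528·119/10000⌋=34992; principal=135590-34992=100598; balance=2940528-100598=2839930
16. interest=⌊2839930·119/10000⌋=33795; principal=135590-33795=101795; balance=2839930-101795=2738135
17. interest=⌊2738135·119/10000⌋=32583; principal=135590-32583=103007; balance=2738135-103007=2635128
18. interest=⌊2635128·119/10000⌋=31358; principal=135590-31358=104232; balance=2635128-104232=2530896
19. interest=⌊2530896·119/10000⌋=30117; principal=135590-30117=105473; balance=2530896-105473=2425423
20. interest=⌊2425423·119/10000⌋=28862; principal=135590-28862=106728; balance=2425423-106728=2318695
21. interest=⌊2318695·119/10000⌋=27592; principal=135590-27592=107998; balance=2318695-107998=2210697
22. interest=⌊2210697·119/10000⌋=26307; principal=135590-26307=109283; balance=2210697-109283=2101414
23. interest=⌊2101414·119/10000⌋=25006; principal=135590-25006=110584; balance=2101414-110584=1990830
24. interest=⌊1990830·119/10000⌋=23690; principal=135590-23690=111900; balance=1990830-111900=1878930
25. interest=⌊1878930·119/10000⌋=22359; principal=135590-22359=113231; balance=1878930-113231=1765699
26. interest=⌊1765699·119/10000⌋=21011; principal=135590-21011=114579; balance=1765699-114579=1651120
27. interest=⌊1651120·119/10000⌋=19648; principal=135590-19648=115942; balance=1651120-115942=1535178
28. interest=⌊1535178·119/10000⌋=18268; principal=135590-18268=117322; balance=1535178-117322=1417856
29. interest=⌊1417856·119/10000⌋=16872; principal=135590-16872=118718; balance=1417856-118718=1299138
30. interest=⌊1299138·119/10000⌋=15459; principal=135590-15459=120131; balance=1299138-120131=1179007
31. interest=⌊1179007·119/10000⌋=14030; principal=135590-14030=121560; balance=1179007-121560=1057447
32. interest=⌊1057447·119/10000⌋=12583; principal=135590-12583=123007; balance=1057447-123007=934440
33. interest=⌊934440·119/10000⌋=11119; principal=135590-11119=124471; balance=934440-124471=809969
34. interest=⌊809969·119/10000⌋=9638; principal=135590-9638=125952; balance=809969-125952=684017
35. interest=⌊684017·119/10000⌋=8139; principal=135590-8139=127451; balance=684017-127451=556566
36. interest=⌊556566·119/10000⌋=6623; principal=135590-6623=128967; balance=556566-128967=427599
37. interest=⌊427599·119/10000⌋=5088; principal=135590-5088=130502; balance=427599-130502=297097
38. interest=⌊297097·119/10000⌋=3535; principal=135590-3535=132055; balance=297097-132055=165042
39. interest=⌊165042·119/10000⌋=1963; principal=135590-1963=133627; balance=165042-133627=31415
40. interest=⌊31415·119/10000⌋=373; principal=min(135590-373,31415)=31415; balance=31415-31415=0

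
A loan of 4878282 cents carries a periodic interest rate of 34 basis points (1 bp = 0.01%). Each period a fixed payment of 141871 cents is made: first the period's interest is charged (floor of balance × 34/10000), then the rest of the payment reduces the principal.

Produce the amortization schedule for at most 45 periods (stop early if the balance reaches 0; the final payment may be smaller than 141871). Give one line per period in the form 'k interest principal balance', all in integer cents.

1. interest=⌊4878282·34/10000⌋=16586; principal=141871-16586=125285; balance=4878282-125285=4752997
2. interest=⌊4752997·34/10000⌋=16160; principal=141871-16160=125711; balance=4752997-125711=4627286
3. interest=⌊4627286·34/10000⌋=15732; principal=141871-15732=126139; balance=4627286-126139=4501147
4. interest=⌊4501147·34/10000⌋=15303; principal=141871-15303=126568; balance=4501147-126568=4374579
5. interest=⌊4374579·34/10000⌋=14873; principal=141871-14873=126998; balance=4374579-126998=4247581
6. interest=⌊4247581·34/10000⌋=14441; principal=141871-14441=127430; balance=4247581-127430=4120151
7. interest=⌊4120151·34/10000⌋=14008; principal=141871-14008=127863; balance=4120151-127863=3992288
8. interest=⌊3992288·34/10000⌋=13573; principal=141871-13573=128298; balance=3992288-128298=3863990
9. interest=⌊3863990·34/10000⌋=13137; principal=141871-13137=128734; balance=3863990-128734=3735256
10. interest=⌊3735256·34/10000⌋=12699; principal=141871-12699=129172; balance=3735256-129172=3606084
11. interest=⌊3606084·34/10000⌋=12260; principal=141871-12260=129611; balance=3606084-129611=3476473
12. interest=⌊3476473·34/10000⌋=11820; principal=141871-11820=130051; balance=3476473-130051=3346422
13. interest=⌊3346422·34/10000⌋=11377; principal=141871-11377=130494; balance=3346422-130494=3215928
14. interest=⌊3215928·34/10000⌋=10934; principal=141871-10934=130937; balance=3215928-130937=3084991
15. interest=⌊3084991·34/10000⌋=10488; principal=141871-10488=131383; balance=3084991-131383=2953608
16. interest=⌊2953608·34/10000⌋=10042; principal=141871-10042=131829; balance=2953608-131829=2821779
17. interest=⌊2821779·34/10000⌋=9594; principal=141871-9594=132277; balance=2821779-132277=2689502
18. interest=⌊2689502·34/10000⌋=9144; principal=141871-9144=132727; balance=2689502-132727=2556775
19. interest=⌊2556775·34/10000⌋=8693; principal=141871-8693=133178; balance=2556775-133178=2423597
20. interest=⌊2423597·34/10000⌋=8240; principal=141871-8240=133631; balance=2423597-133631=2289966
21. interest=⌊2289966·34/10000⌋=7785; principal=141871-7785=134086; balance=2289966-134086=2155880
22. interest=⌊2155880·34/10000⌋=7329; principal=141871-7329=134542; balance=2155880-134542=2021338
23. interest=⌊2021338·34/10000⌋=6872; principal=141871-6872=134999; balance=2021338-134999=1886339
24. interest=⌊1886339·34/10000⌋=6413; principal=141871-6413=135458; balance=1886339-135458=1750881
25. interest=⌊1750881·34/10000⌋=5952; principal=141871-5952=135919; balance=1750881-135919=1614962
26. interest=⌊1614962·34/10000⌋=5490; principal=141871-5490=136381; balance=1614962-136381=1478581
27. interest=⌊1478581·34/10000⌋=5027; principal=141871-5027=136844; balance=1478581-136844=1341737
28. interest=⌊1341737·34/10000⌋=4561; principal=141871-4561=137310; balance=1341737-137310=1204427
29. interest=⌊1204427·34/10000⌋=4095; principal=141871-4095=137776; balance=1204427-137776=1066651
30. interest=⌊1066651·34/10000⌋=3626; principal=141871-3626=138245; balance=1066651-138245=928406
31. interest=⌊928406·34/10000⌋=3156; principal=141871-3156=138715; balance=928406-138715=789691
32. interest=⌊789691·34/10000⌋=2684; principal=141871-2684=139187; balance=789691-139187=650504
33. interest=⌊650504·34/10000⌋=2211; principal=141871-2211=139660; balance=650504-139660=510844
34. interest=⌊510844·34/10000⌋=1736; principal=141871-1736=140135; balance=510844-140135=370709
35. interest=⌊370709·34/10000⌋=1260; principal=141871-1260=140611; balance=370709-140611=230098
36. interest=⌊230098·34/10000⌋=782; principal=141871-782=141089; balance=230098-141089=89009
37. interest=⌊89009·34/10000⌋=302; principal=min(141871-302,89009)=89009; balance=89009-89009=0

1 16586 125285 4752997
2 16160 125711 4627286
3 15732 126139 4501147
4 15303 126568 4374579
5 14873 126998 4247581
6 14441 127430 4120151
7 14008 127863 3992288
8 13573 128298 3863990
9 13137 128734 3735256
10 12699 129172 3606084
11 12260 129611 3476473
12 11820 130051 3346422
13 11377 130494 3215928
14 10934 130937 3084991
15 10488 131383 2953608
16 10042 131829 2821779
17 9594 132277 2689502
18 9144 132727 2556775
19 8693 133178 2423597
20 8240 133631 2289966
21 7785 134086 2155880
22 7329 134542 2021338
23 6872 134999 1886339
24 6413 135458 1750881
25 5952 135919 1614962
26 5490 136381 1478581
27 5027 136844 1341737
28 4561 137310 1204427
29 4095 137776 1066651
30 3626 138245 928406
31 3156 138715 789691
32 2684 139187 650504
33 2211 139660 510844
34 1736 140135 370709
35 1260 140611 230098
36 782 141089 89009
37 302 89009 0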